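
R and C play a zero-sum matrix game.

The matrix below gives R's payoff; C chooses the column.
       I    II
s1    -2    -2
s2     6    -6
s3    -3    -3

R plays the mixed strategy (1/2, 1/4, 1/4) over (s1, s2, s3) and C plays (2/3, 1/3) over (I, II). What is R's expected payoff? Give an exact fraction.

Against (2/3, 1/3), each row's expected payoff is s1: -2; s2: 2; s3: -3.
Taking the (1/2, 1/4, 1/4)-weighted average: (1/2)·(-2) + (1/4)·(2) + (1/4)·(-3) = -5/4.

-5/4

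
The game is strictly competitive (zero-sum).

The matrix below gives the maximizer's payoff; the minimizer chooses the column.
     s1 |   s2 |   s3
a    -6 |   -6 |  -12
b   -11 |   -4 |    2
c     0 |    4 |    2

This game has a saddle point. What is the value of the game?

0

Row minima: -12, -11, 0 → the maximizer's maximin is 0.
Column maxima: 0, 4, 2 → the minimizer's minimax is 0.
They coincide at (c, s1), so the value is 0.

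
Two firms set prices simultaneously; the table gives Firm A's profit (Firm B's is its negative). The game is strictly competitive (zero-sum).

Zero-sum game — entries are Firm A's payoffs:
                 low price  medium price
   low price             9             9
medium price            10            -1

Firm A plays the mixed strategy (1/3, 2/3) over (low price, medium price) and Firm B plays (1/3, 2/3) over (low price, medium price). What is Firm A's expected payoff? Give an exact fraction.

43/9

Against (1/3, 2/3), each row's expected payoff is low price: 9; medium price: 8/3.
Taking the (1/3, 2/3)-weighted average: (1/3)·(9) + (2/3)·(8/3) = 43/9.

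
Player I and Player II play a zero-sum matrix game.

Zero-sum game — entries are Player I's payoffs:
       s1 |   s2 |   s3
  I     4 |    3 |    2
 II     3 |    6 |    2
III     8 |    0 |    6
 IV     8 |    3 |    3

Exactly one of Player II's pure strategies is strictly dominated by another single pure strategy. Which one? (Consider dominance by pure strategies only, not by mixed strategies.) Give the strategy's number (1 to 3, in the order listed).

1

Player II prefers columns that give Player I less. Compare s1 with s3: 2 < 4, 2 < 3, 6 < 8, 3 < 8.
So s3 strictly dominates s1 for Player II; s1 is strictly dominated.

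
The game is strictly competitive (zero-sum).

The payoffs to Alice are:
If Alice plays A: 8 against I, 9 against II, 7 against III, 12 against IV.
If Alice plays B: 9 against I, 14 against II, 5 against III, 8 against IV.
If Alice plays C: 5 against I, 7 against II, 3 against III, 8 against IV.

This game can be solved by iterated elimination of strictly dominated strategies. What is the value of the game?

Row C is strictly dominated by row A (8>5, 9>7, 7>3, 12>8); eliminate C.
Column II is strictly dominated by I for Bob (8<9, 9<14); eliminate II.
Column I is strictly dominated by III for Bob (7<8, 5<9); eliminate I.
Row B is strictly dominated by row A (7>5, 12>8); eliminate B.
Column IV is strictly dominated by III for Bob (7<12); eliminate IV.
Only (A, III) remains, with payoff 7.

7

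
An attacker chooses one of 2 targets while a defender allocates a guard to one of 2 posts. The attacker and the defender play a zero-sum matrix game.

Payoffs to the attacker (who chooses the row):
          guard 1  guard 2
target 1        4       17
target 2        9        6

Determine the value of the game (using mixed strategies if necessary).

129/16

Row minima are 4 and 6, so the attacker's maximin is 6; column maxima are 9 and 17, so the defender's minimax is 9. These differ, so the equilibrium is in mixed strategies.
Let the attacker play target 1 with probability p. The defender is indifferent when 4p + 9(1−p) = 17p + 6(1−p), giving p = 3/16.
Let the defender play guard 1 with probability q. The attacker is indifferent when 4q + 17(1−q) = 9q + 6(1−q), giving q = 11/16.
The value is 4·(11/16) + (17)·(5/16) = 129/16.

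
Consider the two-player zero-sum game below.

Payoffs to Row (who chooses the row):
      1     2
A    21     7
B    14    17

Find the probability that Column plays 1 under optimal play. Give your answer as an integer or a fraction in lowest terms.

Row minima are 7 and 14, so Row's maximin is 14; column maxima are 21 and 17, so Column's minimax is 17. These differ, so the equilibrium is in mixed strategies.
Let Column play 1 with probability q. Row is indifferent when 21q + 7(1−q) = 14q + 17(1−q), giving q = 10/17.

10/17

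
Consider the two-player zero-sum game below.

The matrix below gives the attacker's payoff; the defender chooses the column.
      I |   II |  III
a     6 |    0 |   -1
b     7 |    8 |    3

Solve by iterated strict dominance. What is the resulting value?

Column I is strictly dominated by III for the defender (-1<6, 3<7); eliminate I.
Column II is strictly dominated by III for the defender (-1<0, 3<8); eliminate II.
Row a is strictly dominated by row b (3>-1); eliminate a.
Only (b, III) remains, with payoff 3.

3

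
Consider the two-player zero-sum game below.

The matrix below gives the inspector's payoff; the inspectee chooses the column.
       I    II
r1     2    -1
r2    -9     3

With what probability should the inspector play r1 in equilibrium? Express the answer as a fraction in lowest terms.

4/5

Row minima are -1 and -9, so the inspector's maximin is -1; column maxima are 2 and 3, so the inspectee's minimax is 2. These differ, so the equilibrium is in mixed strategies.
Let the inspector play r1 with probability p. The inspectee is indifferent when 2p − 9(1−p) = −p + 3(1−p), giving p = 4/5.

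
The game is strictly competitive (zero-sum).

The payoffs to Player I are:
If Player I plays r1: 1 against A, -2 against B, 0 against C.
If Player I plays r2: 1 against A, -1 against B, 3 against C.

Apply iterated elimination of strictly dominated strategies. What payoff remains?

-1

Column C is strictly dominated by B for Player II (-2<0, -1<3); eliminate C.
Column A is strictly dominated by B for Player II (-2<1, -1<1); eliminate A.
Row r1 is strictly dominated by row r2 (-1>-2); eliminate r1.
Only (r2, B) remains, with payoff -1.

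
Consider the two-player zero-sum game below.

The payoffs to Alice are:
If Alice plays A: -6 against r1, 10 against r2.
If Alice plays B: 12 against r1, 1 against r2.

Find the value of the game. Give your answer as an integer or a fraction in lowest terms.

14/3

Row minima are -6 and 1, so Alice's maximin is 1; column maxima are 12 and 10, so Bob's minimax is 10. These differ, so the equilibrium is in mixed strategies.
Let Alice play A with probability p. Bob is indifferent when −6p + 12(1−p) = 10p + (1−p), giving p = 11/27.
Let Bob play r1 with probability q. Alice is indifferent when −6q + 10(1−q) = 12q + (1−q), giving q = 1/3.
The value is -6·(1/3) + (10)·(2/3) = 14/3.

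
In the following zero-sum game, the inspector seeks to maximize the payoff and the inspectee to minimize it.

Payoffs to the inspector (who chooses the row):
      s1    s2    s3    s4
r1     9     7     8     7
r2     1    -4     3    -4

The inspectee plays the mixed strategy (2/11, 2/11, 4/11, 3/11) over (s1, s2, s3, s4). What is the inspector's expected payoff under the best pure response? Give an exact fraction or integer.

r1: (9)·(2/11) + (7)·(2/11) + (8)·(4/11) + (7)·(3/11) = 85/11.
r2: (1)·(2/11) + (-4)·(2/11) + (3)·(4/11) + (-4)·(3/11) = -6/11.
The best pure response is r1 with expected payoff 85/11.

85/11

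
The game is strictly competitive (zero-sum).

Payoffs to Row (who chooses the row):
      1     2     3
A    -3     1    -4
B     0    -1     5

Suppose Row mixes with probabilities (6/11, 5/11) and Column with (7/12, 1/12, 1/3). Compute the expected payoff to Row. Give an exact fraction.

Against (7/12, 1/12, 1/3), each row's expected payoff is A: -3; B: 19/12.
Taking the (6/11, 5/11)-weighted average: (6/11)·(-3) + (5/11)·(19/12) = -11/12.

-11/12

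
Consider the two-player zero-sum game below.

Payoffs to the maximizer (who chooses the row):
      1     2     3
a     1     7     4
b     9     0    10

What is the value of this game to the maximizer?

Column 3 is strictly dominated by 1 for the minimizer (it gives the maximizer more in every row).
The remaining 2×2 game on (a, b) × (1, 2) has no saddle point. Let the maximizer play a with probability p; indifference gives p + 9(1−p) = 7p, so p = 3/5.
Similarly the minimizer's optimal q on 1 is 7/15, and the value is 1·(7/15) + (7)·(8/15) = 21/5.

21/5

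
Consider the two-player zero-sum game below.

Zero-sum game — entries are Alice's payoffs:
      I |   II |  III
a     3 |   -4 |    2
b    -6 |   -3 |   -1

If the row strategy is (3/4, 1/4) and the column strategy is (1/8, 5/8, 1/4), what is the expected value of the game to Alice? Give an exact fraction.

-31/16

Against (1/8, 5/8, 1/4), each row's expected payoff is a: -13/8; b: -23/8.
Taking the (3/4, 1/4)-weighted average: (3/4)·(-13/8) + (1/4)·(-23/8) = -31/16.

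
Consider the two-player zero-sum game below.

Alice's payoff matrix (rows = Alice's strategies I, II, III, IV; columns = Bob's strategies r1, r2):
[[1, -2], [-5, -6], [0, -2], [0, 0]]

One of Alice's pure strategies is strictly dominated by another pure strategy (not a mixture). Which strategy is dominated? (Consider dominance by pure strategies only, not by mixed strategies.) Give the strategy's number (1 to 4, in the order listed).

2

Compare II with I: 1 > -5, -2 > -6.
So I strictly dominates II for Alice; II is strictly dominated.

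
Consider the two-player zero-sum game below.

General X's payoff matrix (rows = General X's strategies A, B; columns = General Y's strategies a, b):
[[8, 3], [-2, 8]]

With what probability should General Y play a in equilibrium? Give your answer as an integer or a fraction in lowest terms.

1/3

Row minima are 3 and -2, so General X's maximin is 3; column maxima are 8 and 8, so General Y's minimax is 8. These differ, so the equilibrium is in mixed strategies.
Let General Y play a with probability q. General X is indifferent when 8q + 3(1−q) = −2q + 8(1−q), giving q = 1/3.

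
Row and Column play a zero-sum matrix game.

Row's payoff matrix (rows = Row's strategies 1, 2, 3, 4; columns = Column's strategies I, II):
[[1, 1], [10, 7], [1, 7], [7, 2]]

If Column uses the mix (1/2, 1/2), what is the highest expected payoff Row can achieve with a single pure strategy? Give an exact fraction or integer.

17/2

1: (1)·(1/2) + (1)·(1/2) = 1.
2: (10)·(1/2) + (7)·(1/2) = 17/2.
3: (1)·(1/2) + (7)·(1/2) = 4.
4: (7)·(1/2) + (2)·(1/2) = 9/2.
The best pure response is 2 with expected payoff 17/2.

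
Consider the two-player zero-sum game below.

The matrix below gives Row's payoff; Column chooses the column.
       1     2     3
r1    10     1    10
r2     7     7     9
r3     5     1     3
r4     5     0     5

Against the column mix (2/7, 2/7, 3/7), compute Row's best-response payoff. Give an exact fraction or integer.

r1: (10)·(2/7) + (1)·(2/7) + (10)·(3/7) = 52/7.
r2: (7)·(2/7) + (7)·(2/7) + (9)·(3/7) = 55/7.
r3: (5)·(2/7) + (1)·(2/7) + (3)·(3/7) = 3.
r4: (5)·(2/7) + (0)·(2/7) + (5)·(3/7) = 25/7.
The best pure response is r2 with expected payoff 55/7.

55/7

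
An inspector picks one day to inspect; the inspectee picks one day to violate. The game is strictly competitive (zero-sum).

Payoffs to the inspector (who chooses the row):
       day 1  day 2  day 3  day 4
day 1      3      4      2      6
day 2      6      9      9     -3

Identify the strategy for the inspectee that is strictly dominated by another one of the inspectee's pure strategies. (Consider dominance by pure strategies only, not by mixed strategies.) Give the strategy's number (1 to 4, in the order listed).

2

The inspectee prefers columns that give the inspector less. Compare day 2 with day 1: 3 < 4, 6 < 9.
So day 1 strictly dominates day 2 for the inspectee; day 2 is strictly dominated.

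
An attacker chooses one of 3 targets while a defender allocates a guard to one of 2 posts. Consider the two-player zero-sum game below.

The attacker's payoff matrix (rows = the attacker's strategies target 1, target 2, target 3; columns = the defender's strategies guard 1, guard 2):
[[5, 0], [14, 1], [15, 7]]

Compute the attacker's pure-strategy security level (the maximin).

The worst-case payoff for each row is target 1: 0, target 2: 1, target 3: 7.
The best of these is 7.

7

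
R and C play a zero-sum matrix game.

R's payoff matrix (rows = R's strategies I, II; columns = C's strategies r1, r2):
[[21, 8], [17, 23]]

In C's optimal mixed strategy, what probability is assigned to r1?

15/19

Row minima are 8 and 17, so R's maximin is 17; column maxima are 21 and 23, so C's minimax is 21. These differ, so the equilibrium is in mixed strategies.
Let C play r1 with probability q. R is indifferent when 21q + 8(1−q) = 17q + 23(1−q), giving q = 15/19.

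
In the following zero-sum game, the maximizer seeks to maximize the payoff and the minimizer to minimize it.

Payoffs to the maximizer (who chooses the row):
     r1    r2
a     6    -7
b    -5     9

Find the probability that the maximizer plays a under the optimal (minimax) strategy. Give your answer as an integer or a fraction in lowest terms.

14/27

Row minima are -7 and -5, so the maximizer's maximin is -5; column maxima are 6 and 9, so the minimizer's minimax is 6. These differ, so the equilibrium is in mixed strategies.
Let the maximizer play a with probability p. The minimizer is indifferent when 6p − 5(1−p) = −7p + 9(1−p), giving p = 14/27.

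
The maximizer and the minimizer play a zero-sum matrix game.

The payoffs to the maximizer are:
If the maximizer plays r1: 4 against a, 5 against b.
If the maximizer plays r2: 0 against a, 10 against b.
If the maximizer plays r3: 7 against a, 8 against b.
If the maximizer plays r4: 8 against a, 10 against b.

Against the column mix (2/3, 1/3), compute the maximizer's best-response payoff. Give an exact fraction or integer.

r1: (4)·(2/3) + (5)·(1/3) = 13/3.
r2: (0)·(2/3) + (10)·(1/3) = 10/3.
r3: (7)·(2/3) + (8)·(1/3) = 22/3.
r4: (8)·(2/3) + (10)·(1/3) = 26/3.
The best pure response is r4 with expected payoff 26/3.

26/3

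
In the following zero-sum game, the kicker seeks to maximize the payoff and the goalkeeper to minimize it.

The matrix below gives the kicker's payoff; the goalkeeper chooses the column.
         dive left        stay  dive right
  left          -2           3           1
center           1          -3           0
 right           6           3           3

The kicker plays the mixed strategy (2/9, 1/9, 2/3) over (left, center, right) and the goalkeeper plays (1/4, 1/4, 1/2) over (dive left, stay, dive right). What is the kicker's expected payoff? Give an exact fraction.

Against (1/4, 1/4, 1/2), each row's expected payoff is left: 3/4; center: -1/2; right: 15/4.
Taking the (2/9, 1/9, 2/3)-weighted average: (2/9)·(3/4) + (1/9)·(-1/2) + (2/3)·(15/4) = 47/18.

47/18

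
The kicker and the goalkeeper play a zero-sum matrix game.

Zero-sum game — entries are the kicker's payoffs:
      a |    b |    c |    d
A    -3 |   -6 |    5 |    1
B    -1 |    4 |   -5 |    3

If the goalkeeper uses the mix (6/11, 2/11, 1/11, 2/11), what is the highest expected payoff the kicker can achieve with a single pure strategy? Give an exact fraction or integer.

A: (-3)·(6/11) + (-6)·(2/11) + (5)·(1/11) + (1)·(2/11) = -23/11.
B: (-1)·(6/11) + (4)·(2/11) + (-5)·(1/11) + (3)·(2/11) = 3/11.
The best pure response is B with expected payoff 3/11.

3/11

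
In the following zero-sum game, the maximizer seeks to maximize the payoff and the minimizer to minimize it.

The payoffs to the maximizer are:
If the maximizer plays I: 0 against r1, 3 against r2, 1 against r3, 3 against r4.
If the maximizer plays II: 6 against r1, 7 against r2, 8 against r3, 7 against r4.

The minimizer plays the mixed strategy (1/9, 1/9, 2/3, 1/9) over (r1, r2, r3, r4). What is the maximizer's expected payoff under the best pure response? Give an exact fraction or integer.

68/9

I: (0)·(1/9) + (3)·(1/9) + (1)·(2/3) + (3)·(1/9) = 4/3.
II: (6)·(1/9) + (7)·(1/9) + (8)·(2/3) + (7)·(1/9) = 68/9.
The best pure response is II with expected payoff 68/9.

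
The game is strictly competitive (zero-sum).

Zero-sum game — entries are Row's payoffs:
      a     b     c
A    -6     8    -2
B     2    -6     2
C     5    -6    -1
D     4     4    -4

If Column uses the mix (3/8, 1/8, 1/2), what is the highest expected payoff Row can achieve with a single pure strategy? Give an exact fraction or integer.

A: (-6)·(3/8) + (8)·(1/8) + (-2)·(1/2) = -9/4.
B: (2)·(3/8) + (-6)·(1/8) + (2)·(1/2) = 1.
C: (5)·(3/8) + (-6)·(1/8) + (-1)·(1/2) = 5/8.
D: (4)·(3/8) + (4)·(1/8) + (-4)·(1/2) = 0.
The best pure response is B with expected payoff 1.

1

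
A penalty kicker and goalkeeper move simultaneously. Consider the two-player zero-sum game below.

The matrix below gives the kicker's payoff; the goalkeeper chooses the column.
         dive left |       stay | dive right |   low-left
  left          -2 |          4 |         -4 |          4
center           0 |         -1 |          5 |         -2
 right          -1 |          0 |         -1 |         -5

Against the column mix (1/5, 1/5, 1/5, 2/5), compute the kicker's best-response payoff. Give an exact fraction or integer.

6/5

left: (-2)·(1/5) + (4)·(1/5) + (-4)·(1/5) + (4)·(2/5) = 6/5.
center: (0)·(1/5) + (-1)·(1/5) + (5)·(1/5) + (-2)·(2/5) = 0.
right: (-1)·(1/5) + (0)·(1/5) + (-1)·(1/5) + (-5)·(2/5) = -12/5.
The best pure response is left with expected payoff 6/5.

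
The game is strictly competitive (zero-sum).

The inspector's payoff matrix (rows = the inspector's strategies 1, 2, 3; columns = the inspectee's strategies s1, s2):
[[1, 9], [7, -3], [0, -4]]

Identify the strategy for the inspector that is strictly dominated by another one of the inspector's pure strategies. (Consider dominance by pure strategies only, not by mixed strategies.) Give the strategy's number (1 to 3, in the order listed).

Compare 3 with 1: 1 > 0, 9 > -4.
So 1 strictly dominates 3 for the inspector; 3 is strictly dominated.

3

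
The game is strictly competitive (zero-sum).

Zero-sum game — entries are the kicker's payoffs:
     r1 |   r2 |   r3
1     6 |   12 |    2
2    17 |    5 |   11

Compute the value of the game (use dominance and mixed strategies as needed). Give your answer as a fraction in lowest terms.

Column r1 is strictly dominated by r3 for the goalkeeper (it gives the kicker more in every row).
The remaining 2×2 game on (1, 2) × (r2, r3) has no saddle point. Let the kicker play 1 with probability p; indifference gives 12p + 5(1−p) = 2p + 11(1−p), so p = 3/8.
Similarly the goalkeeper's optimal q on r2 is 9/16, and the value is 12·(9/16) + (2)·(7/16) = 61/8.

61/8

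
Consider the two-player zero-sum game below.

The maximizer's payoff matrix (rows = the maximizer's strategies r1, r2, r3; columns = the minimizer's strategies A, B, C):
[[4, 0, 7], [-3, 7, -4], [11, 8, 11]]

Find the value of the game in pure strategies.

8

Row minima: 0, -4, 8 → the maximizer's maximin is 8.
Column maxima: 11, 8, 11 → the minimizer's minimax is 8.
They coincide at (r3, B), so the value is 8.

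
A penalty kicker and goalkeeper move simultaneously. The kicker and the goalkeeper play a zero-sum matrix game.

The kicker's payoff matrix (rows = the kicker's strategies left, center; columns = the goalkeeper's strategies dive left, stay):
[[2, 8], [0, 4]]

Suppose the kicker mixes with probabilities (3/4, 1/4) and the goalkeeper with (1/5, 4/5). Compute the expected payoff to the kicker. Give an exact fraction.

59/10

Against (1/5, 4/5), each row's expected payoff is left: 34/5; center: 16/5.
Taking the (3/4, 1/4)-weighted average: (3/4)·(34/5) + (1/4)·(16/5) = 59/10.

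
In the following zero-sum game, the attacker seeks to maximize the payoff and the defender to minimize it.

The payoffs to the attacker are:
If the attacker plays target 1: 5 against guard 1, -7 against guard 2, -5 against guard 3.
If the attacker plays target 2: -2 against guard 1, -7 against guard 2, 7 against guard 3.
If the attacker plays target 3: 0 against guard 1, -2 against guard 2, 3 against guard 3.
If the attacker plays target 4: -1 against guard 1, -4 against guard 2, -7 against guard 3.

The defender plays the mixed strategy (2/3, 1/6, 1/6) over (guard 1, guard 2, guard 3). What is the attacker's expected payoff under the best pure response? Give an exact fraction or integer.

target 1: (5)·(2/3) + (-7)·(1/6) + (-5)·(1/6) = 4/3.
target 2: (-2)·(2/3) + (-7)·(1/6) + (7)·(1/6) = -4/3.
target 3: (0)·(2/3) + (-2)·(1/6) + (3)·(1/6) = 1/6.
target 4: (-1)·(2/3) + (-4)·(1/6) + (-7)·(1/6) = -5/2.
The best pure response is target 1 with expected payoff 4/3.

4/3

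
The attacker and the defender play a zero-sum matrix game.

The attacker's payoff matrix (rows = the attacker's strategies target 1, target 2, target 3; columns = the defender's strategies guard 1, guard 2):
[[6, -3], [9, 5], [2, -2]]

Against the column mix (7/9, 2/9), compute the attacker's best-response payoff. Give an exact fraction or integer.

73/9

target 1: (6)·(7/9) + (-3)·(2/9) = 4.
target 2: (9)·(7/9) + (5)·(2/9) = 73/9.
target 3: (2)·(7/9) + (-2)·(2/9) = 10/9.
The best pure response is target 2 with expected payoff 73/9.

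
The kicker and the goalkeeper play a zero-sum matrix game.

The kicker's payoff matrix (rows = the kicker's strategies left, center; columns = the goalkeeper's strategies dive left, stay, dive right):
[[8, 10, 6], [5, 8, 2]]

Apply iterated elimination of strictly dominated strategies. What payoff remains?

Column dive left is strictly dominated by dive right for the goalkeeper (6<8, 2<5); eliminate dive left.
Column stay is strictly dominated by dive right for the goalkeeper (6<10, 2<8); eliminate stay.
Row center is strictly dominated by row left (6>2); eliminate center.
Only (left, dive right) remains, with payoff 6.

6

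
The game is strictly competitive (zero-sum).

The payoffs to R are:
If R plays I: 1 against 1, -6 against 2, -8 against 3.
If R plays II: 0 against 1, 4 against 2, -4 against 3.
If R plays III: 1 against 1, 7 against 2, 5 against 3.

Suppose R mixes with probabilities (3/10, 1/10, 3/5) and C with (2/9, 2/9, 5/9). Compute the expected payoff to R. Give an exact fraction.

14/15

Against (2/9, 2/9, 5/9), each row's expected payoff is I: -50/9; II: -4/3; III: 41/9.
Taking the (3/10, 1/10, 3/5)-weighted average: (3/10)·(-50/9) + (1/10)·(-4/3) + (3/5)·(41/9) = 14/15.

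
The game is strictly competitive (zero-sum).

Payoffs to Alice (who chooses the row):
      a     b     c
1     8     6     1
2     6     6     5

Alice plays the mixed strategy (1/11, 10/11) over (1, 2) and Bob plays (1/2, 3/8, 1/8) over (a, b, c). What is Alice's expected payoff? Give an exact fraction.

521/88

Against (1/2, 3/8, 1/8), each row's expected payoff is 1: 51/8; 2: 47/8.
Taking the (1/11, 10/11)-weighted average: (1/11)·(51/8) + (10/11)·(47/8) = 521/88.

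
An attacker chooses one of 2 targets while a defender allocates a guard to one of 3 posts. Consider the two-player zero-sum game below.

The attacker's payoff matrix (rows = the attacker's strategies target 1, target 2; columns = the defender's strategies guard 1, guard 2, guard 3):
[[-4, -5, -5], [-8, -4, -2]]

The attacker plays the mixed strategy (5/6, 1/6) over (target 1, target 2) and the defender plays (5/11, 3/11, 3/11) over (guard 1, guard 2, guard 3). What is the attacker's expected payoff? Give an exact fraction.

Against (5/11, 3/11, 3/11), each row's expected payoff is target 1: -50/11; target 2: -58/11.
Taking the (5/6, 1/6)-weighted average: (5/6)·(-50/11) + (1/6)·(-58/11) = -14/3.

-14/3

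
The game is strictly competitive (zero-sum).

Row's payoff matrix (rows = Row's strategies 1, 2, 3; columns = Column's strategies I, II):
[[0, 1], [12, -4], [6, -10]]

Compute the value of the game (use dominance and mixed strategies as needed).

12/17

Row 3 is strictly dominated by row 2, so Row never plays it.
The remaining 2×2 game on (1, 2) × (I, II) has no saddle point. Let Row play 1 with probability p; indifference gives 12(1−p) = p − 4(1−p), so p = 16/17.
Similarly Column's optimal q on I is 5/17, and the value is 0·(5/17) + (1)·(12/17) = 12/17.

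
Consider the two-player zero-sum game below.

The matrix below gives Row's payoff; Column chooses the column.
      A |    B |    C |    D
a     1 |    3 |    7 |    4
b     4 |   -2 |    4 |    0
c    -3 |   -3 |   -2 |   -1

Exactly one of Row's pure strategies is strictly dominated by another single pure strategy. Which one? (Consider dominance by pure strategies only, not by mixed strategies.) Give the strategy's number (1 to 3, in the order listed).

3

Compare c with a: 1 > -3, 3 > -3, 7 > -2, 4 > -1.
So a strictly dominates c for Row; c is strictly dominated.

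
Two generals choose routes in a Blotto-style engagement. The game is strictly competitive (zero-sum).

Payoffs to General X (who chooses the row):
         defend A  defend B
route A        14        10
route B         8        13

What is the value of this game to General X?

Row minima are 10 and 8, so General X's maximin is 10; column maxima are 14 and 13, so General Y's minimax is 13. These differ, so the equilibrium is in mixed strategies.
Let General X play route A with probability p. General Y is indifferent when 14p + 8(1−p) = 10p + 13(1−p), giving p = 5/9.
Let General Y play defend A with probability q. General X is indifferent when 14q + 10(1−q) = 8q + 13(1−q), giving q = 1/3.
The value is 14·(1/3) + (10)·(2/3) = 34/3.

34/3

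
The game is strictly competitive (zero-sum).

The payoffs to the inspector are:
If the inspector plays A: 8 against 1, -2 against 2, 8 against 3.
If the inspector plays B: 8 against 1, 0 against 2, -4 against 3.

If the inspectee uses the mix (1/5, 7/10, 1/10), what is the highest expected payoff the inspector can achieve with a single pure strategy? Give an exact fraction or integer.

A: (8)·(1/5) + (-2)·(7/10) + (8)·(1/10) = 1.
B: (8)·(1/5) + (0)·(7/10) + (-4)·(1/10) = 6/5.
The best pure response is B with expected payoff 6/5.

6/5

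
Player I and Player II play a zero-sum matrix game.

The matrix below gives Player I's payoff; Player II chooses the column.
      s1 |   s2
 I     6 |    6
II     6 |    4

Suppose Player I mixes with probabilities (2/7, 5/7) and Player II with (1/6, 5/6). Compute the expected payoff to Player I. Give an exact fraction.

Against (1/6, 5/6), each row's expected payoff is I: 6; II: 13/3.
Taking the (2/7, 5/7)-weighted average: (2/7)·(6) + (5/7)·(13/3) = 101/21.

101/21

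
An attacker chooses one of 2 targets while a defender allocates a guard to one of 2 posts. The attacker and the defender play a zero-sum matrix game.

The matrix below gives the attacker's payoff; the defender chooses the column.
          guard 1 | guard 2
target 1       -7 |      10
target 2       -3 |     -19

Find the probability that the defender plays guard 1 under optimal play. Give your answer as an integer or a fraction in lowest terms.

29/33

Row minima are -7 and -19, so the attacker's maximin is -7; column maxima are -3 and 10, so the defender's minimax is -3. These differ, so the equilibrium is in mixed strategies.
Let the defender play guard 1 with probability q. The attacker is indifferent when −7q + 10(1−q) = −3q − 19(1−q), giving q = 29/33.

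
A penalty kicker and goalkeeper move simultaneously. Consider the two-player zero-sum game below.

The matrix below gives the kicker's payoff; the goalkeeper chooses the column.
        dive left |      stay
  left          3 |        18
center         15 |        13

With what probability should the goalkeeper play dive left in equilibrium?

5/17

Row minima are 3 and 13, so the kicker's maximin is 13; column maxima are 15 and 18, so the goalkeeper's minimax is 15. These differ, so the equilibrium is in mixed strategies.
Let the goalkeeper play dive left with probability q. The kicker is indifferent when 3q + 18(1−q) = 15q + 13(1−q), giving q = 5/17.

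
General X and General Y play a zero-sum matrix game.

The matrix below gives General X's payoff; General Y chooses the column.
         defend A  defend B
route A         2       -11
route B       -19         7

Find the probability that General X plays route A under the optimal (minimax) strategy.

2/3

Row minima are -11 and -19, so General X's maximin is -11; column maxima are 2 and 7, so General Y's minimax is 2. These differ, so the equilibrium is in mixed strategies.
Let General X play route A with probability p. General Y is indifferent when 2p − 19(1−p) = −11p + 7(1−p), giving p = 2/3.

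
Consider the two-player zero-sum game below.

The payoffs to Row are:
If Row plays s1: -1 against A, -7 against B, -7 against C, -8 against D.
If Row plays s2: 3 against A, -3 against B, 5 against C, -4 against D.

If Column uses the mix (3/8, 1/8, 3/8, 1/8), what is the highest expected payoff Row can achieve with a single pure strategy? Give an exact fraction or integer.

s1: (-1)·(3/8) + (-7)·(1/8) + (-7)·(3/8) + (-8)·(1/8) = -39/8.
s2: (3)·(3/8) + (-3)·(1/8) + (5)·(3/8) + (-4)·(1/8) = 17/8.
The best pure response is s2 with expected payoff 17/8.

17/8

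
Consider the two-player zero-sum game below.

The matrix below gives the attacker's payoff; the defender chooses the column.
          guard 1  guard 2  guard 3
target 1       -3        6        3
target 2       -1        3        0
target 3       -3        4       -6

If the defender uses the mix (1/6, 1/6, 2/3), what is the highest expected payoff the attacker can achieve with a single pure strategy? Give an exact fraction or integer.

target 1: (-3)·(1/6) + (6)·(1/6) + (3)·(2/3) = 5/2.
target 2: (-1)·(1/6) + (3)·(1/6) + (0)·(2/3) = 1/3.
target 3: (-3)·(1/6) + (4)·(1/6) + (-6)·(2/3) = -23/6.
The best pure response is target 1 with expected payoff 5/2.

5/2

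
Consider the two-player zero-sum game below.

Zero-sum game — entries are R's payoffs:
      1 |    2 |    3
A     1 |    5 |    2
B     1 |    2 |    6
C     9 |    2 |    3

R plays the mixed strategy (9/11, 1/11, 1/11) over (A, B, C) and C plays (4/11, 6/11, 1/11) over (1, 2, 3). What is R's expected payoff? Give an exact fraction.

Against (4/11, 6/11, 1/11), each row's expected payoff is A: 36/11; B: 2; C: 51/11.
Taking the (9/11, 1/11, 1/11)-weighted average: (9/11)·(36/11) + (1/11)·(2) + (1/11)·(51/11) = 397/121.

397/121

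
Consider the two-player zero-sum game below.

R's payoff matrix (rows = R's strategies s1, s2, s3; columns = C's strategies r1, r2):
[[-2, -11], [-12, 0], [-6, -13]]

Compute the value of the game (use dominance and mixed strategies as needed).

-44/7

Row s3 is strictly dominated by row s1, so R never plays it.
The remaining 2×2 game on (s1, s2) × (r1, r2) has no saddle point. Let R play s1 with probability p; indifference gives −2p − 12(1−p) = −11p, so p = 4/7.
Similarly C's optimal q on r1 is 11/21, and the value is -2·(11/21) + (-11)·(10/21) = -44/7.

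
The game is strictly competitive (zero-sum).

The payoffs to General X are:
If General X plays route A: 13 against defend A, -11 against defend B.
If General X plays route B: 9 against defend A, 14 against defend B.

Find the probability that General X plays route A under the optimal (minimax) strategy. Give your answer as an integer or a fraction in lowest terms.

5/29

Row minima are -11 and 9, so General X's maximin is 9; column maxima are 13 and 14, so General Y's minimax is 13. These differ, so the equilibrium is in mixed strategies.
Let General X play route A with probability p. General Y is indifferent when 13p + 9(1−p) = −11p + 14(1−p), giving p = 5/29.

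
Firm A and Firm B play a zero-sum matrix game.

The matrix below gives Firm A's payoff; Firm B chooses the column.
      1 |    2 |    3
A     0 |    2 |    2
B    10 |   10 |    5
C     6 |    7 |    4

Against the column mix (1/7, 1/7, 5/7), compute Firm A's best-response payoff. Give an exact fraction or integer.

45/7

A: (0)·(1/7) + (2)·(1/7) + (2)·(5/7) = 12/7.
B: (10)·(1/7) + (10)·(1/7) + (5)·(5/7) = 45/7.
C: (6)·(1/7) + (7)·(1/7) + (4)·(5/7) = 33/7.
The best pure response is B with expected payoff 45/7.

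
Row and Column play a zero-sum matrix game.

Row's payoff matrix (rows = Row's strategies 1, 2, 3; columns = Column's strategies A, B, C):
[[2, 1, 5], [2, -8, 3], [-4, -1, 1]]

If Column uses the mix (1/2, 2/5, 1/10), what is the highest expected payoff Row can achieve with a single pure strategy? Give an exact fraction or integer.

1: (2)·(1/2) + (1)·(2/5) + (5)·(1/10) = 19/10.
2: (2)·(1/2) + (-8)·(2/5) + (3)·(1/10) = -19/10.
3: (-4)·(1/2) + (-1)·(2/5) + (1)·(1/10) = -23/10.
The best pure response is 1 with expected payoff 19/10.

19/10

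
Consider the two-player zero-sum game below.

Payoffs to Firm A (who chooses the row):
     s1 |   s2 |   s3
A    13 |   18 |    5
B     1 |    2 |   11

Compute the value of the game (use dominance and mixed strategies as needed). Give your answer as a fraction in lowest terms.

Column s2 is strictly dominated by s1 for Firm B (it gives Firm A more in every row).
The remaining 2×2 game on (A, B) × (s1, s3) has no saddle point. Let Firm A play A with probability p; indifference gives 13p + (1−p) = 5p + 11(1−p), so p = 5/9.
Similarly Firm B's optimal q on s1 is 1/3, and the value is 13·(1/3) + (5)·(2/3) = 23/3.

23/3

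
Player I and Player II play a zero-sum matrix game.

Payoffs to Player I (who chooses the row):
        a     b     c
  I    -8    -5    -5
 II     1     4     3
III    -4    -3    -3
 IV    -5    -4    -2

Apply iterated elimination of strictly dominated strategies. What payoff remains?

Row III is strictly dominated by row II (1>-4, 4>-3, 3>-3); eliminate III.
Column c is strictly dominated by a for Player II (-8<-5, 1<3, -5<-2); eliminate c.
Row IV is strictly dominated by row II (1>-5, 4>-4); eliminate IV.
Column b is strictly dominated by a for Player II (-8<-5, 1<4); eliminate b.
Row I is strictly dominated by row II (1>-8); eliminate I.
Only (II, a) remains, with payoff 1.

1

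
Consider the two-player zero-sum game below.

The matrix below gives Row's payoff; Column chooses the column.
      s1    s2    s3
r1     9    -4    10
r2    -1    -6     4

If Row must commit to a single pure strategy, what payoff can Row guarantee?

The worst-case payoff for each row is r1: -4, r2: -6.
The best of these is -4.

-4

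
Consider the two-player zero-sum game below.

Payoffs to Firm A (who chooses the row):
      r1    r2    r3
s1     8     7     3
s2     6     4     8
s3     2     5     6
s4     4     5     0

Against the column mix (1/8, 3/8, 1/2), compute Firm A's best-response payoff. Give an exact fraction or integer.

25/4

s1: (8)·(1/8) + (7)·(3/8) + (3)·(1/2) = 41/8.
s2: (6)·(1/8) + (4)·(3/8) + (8)·(1/2) = 25/4.
s3: (2)·(1/8) + (5)·(3/8) + (6)·(1/2) = 41/8.
s4: (4)·(1/8) + (5)·(3/8) + (0)·(1/2) = 19/8.
The best pure response is s2 with expected payoff 25/4.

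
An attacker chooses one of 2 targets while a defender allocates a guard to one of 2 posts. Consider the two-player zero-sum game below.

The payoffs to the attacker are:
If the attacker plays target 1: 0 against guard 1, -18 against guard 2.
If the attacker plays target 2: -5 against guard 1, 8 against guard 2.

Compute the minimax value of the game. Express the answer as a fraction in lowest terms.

-90/31

Row minima are -18 and -5, so the attacker's maximin is -5; column maxima are 0 and 8, so the defender's minimax is 0. These differ, so the equilibrium is in mixed strategies.
Let the attacker play target 1 with probability p. The defender is indifferent when −5(1−p) = −18p + 8(1−p), giving p = 13/31.
Let the defender play guard 1 with probability q. The attacker is indifferent when −18(1−q) = −5q + 8(1−q), giving q = 26/31.
The value is 0·(26/31) + (-18)·(5/31) = -90/31.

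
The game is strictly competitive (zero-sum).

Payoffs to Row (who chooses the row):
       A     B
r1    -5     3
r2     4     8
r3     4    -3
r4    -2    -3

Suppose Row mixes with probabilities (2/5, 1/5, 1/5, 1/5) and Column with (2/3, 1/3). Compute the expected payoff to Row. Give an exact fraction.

0

Against (2/3, 1/3), each row's expected payoff is r1: -7/3; r2: 16/3; r3: 5/3; r4: -7/3.
Taking the (2/5, 1/5, 1/5, 1/5)-weighted average: (2/5)·(-7/3) + (1/5)·(16/3) + (1/5)·(5/3) + (1/5)·(-7/3) = 0.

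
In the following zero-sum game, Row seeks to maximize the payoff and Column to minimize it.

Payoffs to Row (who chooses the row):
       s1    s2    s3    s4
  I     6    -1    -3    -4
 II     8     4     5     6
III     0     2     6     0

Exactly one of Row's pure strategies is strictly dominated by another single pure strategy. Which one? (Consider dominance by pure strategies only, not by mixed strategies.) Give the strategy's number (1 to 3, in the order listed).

1

Compare I with II: 8 > 6, 4 > -1, 5 > -3, 6 > -4.
So II strictly dominates I for Row; I is strictly dominated.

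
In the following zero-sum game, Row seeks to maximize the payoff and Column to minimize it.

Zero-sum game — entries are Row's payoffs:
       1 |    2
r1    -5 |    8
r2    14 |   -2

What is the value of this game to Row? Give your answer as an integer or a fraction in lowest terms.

102/29

Row minima are -5 and -2, so Row's maximin is -2; column maxima are 14 and 8, so Column's minimax is 8. These differ, so the equilibrium is in mixed strategies.
Let Row play r1 with probability p. Column is indifferent when −5p + 14(1−p) = 8p − 2(1−p), giving p = 16/29.
Let Column play 1 with probability q. Row is indifferent when −5q + 8(1−q) = 14q − 2(1−q), giving q = 10/29.
The value is -5·(10/29) + (8)·(19/29) = 102/29.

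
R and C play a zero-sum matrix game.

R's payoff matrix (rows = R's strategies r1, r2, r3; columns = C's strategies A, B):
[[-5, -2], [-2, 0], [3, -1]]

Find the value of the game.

-1/3

Row r1 is strictly dominated by row r2, so R never plays it.
The remaining 2×2 game on (r2, r3) × (A, B) has no saddle point. Let R play r2 with probability p; indifference gives −2p + 3(1−p) = −(1−p), so p = 2/3.
Similarly C's optimal q on A is 1/6, and the value is -2·(1/6) + (0)·(5/6) = -1/3.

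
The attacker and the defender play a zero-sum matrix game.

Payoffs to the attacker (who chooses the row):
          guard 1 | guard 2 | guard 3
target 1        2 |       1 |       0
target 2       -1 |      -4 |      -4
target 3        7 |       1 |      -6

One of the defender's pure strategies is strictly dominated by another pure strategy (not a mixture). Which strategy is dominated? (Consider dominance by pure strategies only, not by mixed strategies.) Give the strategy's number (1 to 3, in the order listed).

1

The defender prefers columns that give the attacker less. Compare guard 1 with guard 2: 1 < 2, -4 < -1, 1 < 7.
So guard 2 strictly dominates guard 1 for the defender; guard 1 is strictly dominated.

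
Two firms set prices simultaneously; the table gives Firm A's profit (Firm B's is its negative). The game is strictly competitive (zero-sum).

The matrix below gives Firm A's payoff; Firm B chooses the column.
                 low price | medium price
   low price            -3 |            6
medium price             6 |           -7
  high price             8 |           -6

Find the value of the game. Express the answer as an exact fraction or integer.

Row medium price is strictly dominated by row high price, so Firm A never plays it.
The remaining 2×2 game on (low price, high price) × (low price, medium price) has no saddle point. Let Firm A play low price with probability p; indifference gives −3p + 8(1−p) = 6p − 6(1−p), so p = 14/23.
Similarly Firm B's optimal q on low price is 12/23, and the value is -3·(12/23) + (6)·(11/23) = 30/23.

30/23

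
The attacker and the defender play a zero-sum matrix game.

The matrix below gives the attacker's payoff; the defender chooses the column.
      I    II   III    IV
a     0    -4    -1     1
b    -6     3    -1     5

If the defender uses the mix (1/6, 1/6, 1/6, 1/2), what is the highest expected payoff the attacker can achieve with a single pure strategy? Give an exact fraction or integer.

11/6

a: (0)·(1/6) + (-4)·(1/6) + (-1)·(1/6) + (1)·(1/2) = -1/3.
b: (-6)·(1/6) + (3)·(1/6) + (-1)·(1/6) + (5)·(1/2) = 11/6.
The best pure response is b with expected payoff 11/6.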